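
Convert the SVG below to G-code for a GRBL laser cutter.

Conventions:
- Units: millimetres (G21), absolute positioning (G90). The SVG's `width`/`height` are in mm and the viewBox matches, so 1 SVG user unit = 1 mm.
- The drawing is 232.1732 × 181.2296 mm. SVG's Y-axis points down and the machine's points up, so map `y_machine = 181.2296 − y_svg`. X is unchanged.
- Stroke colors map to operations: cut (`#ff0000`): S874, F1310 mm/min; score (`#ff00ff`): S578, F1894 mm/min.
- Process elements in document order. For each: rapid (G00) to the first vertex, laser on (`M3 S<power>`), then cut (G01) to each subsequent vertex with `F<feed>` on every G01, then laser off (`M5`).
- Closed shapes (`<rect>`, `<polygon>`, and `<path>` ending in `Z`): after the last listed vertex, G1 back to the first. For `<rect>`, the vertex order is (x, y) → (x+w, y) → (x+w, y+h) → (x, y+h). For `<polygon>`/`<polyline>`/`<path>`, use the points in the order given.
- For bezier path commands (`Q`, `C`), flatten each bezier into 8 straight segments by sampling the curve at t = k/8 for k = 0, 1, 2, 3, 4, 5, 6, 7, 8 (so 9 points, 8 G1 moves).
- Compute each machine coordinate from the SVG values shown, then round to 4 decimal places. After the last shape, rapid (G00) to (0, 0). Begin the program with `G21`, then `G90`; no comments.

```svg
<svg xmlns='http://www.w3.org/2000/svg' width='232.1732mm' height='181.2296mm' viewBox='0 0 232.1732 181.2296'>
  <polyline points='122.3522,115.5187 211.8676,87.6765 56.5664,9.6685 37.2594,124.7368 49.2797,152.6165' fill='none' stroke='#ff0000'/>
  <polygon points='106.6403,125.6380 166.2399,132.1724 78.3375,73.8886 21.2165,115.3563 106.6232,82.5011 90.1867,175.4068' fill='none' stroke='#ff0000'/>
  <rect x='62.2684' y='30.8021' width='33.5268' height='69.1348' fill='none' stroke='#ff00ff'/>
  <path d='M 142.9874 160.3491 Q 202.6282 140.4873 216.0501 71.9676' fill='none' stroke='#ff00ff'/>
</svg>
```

G21
G90
G00 X122.3522 Y65.7109
M3 S874
G01 X211.8676 Y93.5531 F1310
G01 X56.5664 Y171.5611 F1310
G01 X37.2594 Y56.4928 F1310
G01 X49.2797 Y28.6131 F1310
M5
G00 X106.6403 Y55.5916
M3 S874
G01 X166.2399 Y49.0572 F1310
G01 X78.3375 Y107.3410 F1310
G01 X21.2165 Y65.8733 F1310
G01 X106.6232 Y98.7285 F1310
G01 X90.1867 Y5.8228 F1310
G01 X106.6403 Y55.5916 F1310
M5
G00 X62.2684 Y150.4275
M3 S578
G01 X95.7952 Y150.4275 F1894
G01 X95.7952 Y81.2927 F1894
G01 X62.2684 Y81.2927 F1894
G01 X62.2684 Y150.4275 F1894
M5
G00 X142.9874 Y20.8805
M3 S578
G01 X157.1754 Y26.6062 F1894
G01 X169.9191 Y33.8525 F1894
G01 X181.2185 Y42.6194 F1894
G01 X191.0735 Y52.9068 F1894
G01 X199.4841 Y64.7147 F1894
G01 X206.4505 Y78.0433 F1894
G01 X211.9725 Y92.8924 F1894
G01 X216.0501 Y109.2620 F1894
M5
G00 X0.0000 Y0.0000

1 u = 1 mm; y_m = 181.2296 − y.

[1] `<polyline>` open polyline, #ff0000→cut S874 F1310: (122.3522,65.7109) → (211.8676,93.5531) → (56.5664,171.5611) → (37.2594,56.4928) → (49.2797,28.6131)

[2] `<polygon>` closed polygon, #ff0000→cut S874 F1310: (106.6403,55.5916) → (166.2399,49.0572) → (78.3375,107.3410) → (21.2165,65.8733) → (106.6232,98.7285) → (90.1867,5.8228) → (106.6403,55.5916) (closed)

[3] `<rect>` rectangle, #ff00ff→score S578 F1894: (62.2684,150.4275) → (95.7952,150.4275) → (95.7952,81.2927) → (62.2684,81.2927) → (62.2684,150.4275) (closed)

[4] `<path>` quadratic bezier, #ff00ff→score S578 F1894: (142.9874,20.8805) → (157.1754,26.6062) → (169.9191,33.8525) → (181.2185,42.6194) → (191.0735,52.9068) → (199.4841,64.7147) → (206.4505,78.0433) → (211.9725,92.8924) → (216.0501,109.2620)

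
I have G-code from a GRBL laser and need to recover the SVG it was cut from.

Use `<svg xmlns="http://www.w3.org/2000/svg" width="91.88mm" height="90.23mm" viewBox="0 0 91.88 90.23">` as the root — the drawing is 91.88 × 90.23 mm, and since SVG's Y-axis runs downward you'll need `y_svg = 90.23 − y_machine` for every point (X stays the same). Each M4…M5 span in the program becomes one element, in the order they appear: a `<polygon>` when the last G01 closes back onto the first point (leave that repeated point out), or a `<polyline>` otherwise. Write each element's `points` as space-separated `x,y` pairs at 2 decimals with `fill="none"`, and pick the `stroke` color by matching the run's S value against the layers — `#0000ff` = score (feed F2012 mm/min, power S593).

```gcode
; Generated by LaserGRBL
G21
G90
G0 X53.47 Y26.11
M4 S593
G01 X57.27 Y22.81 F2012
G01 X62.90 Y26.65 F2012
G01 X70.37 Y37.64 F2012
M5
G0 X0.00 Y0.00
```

Each laser-on run becomes one SVG element. Flip Y back into SVG space with y_svg = 90.23 − y_machine. Every run uses S593, so all elements get stroke `#0000ff` (score).

Run 1: The run is open, so emit a `<polyline>` with points (Y-flipped): 53.47,64.12 57.27,67.42 62.90,63.58 70.37,52.59.

<svg xmlns="http://www.w3.org/2000/svg" width="91.88mm" height="90.23mm" viewBox="0 0 91.88 90.23">
  <polyline points="53.47,64.12 57.27,67.42 62.90,63.58 70.37,52.59" fill="none" stroke="#0000ff"/>
</svg>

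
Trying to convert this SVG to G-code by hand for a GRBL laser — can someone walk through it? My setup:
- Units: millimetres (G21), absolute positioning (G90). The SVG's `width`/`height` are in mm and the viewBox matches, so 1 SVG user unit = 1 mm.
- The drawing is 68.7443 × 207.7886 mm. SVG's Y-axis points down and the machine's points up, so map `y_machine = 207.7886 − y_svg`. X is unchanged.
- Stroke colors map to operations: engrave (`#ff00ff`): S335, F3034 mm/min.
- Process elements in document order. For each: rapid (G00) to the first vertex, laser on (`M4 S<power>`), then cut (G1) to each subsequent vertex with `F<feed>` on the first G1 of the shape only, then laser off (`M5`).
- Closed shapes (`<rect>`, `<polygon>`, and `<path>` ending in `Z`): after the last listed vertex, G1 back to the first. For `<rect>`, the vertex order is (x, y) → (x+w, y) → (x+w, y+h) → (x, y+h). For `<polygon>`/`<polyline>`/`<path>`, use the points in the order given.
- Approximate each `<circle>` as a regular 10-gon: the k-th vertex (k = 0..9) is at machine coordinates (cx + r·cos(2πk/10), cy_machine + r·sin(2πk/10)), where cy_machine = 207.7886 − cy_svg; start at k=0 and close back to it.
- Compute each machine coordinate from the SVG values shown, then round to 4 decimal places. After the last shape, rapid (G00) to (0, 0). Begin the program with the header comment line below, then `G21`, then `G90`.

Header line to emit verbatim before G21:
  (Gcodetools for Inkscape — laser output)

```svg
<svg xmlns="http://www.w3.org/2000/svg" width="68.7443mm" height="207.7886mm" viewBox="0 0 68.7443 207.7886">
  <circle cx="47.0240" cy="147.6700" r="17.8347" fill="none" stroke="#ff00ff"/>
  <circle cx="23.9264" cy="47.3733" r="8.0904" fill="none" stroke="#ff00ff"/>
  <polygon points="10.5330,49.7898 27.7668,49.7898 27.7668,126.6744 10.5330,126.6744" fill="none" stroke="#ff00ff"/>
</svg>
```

viewBox `0 0 68.7443 207.7886` with mm width/height → 1 unit = 1 mm. Flip: y_m = 207.7886 − y_svg.

**Shape 1** — `<circle>` circle, stroke `#ff00ff` → engrave (S335, F3034). Machine vertices: (64.8587,60.1186) → (61.4526,70.6016) → (52.5352,77.0804) → (41.5128,77.0804) → (32.5954,70.6016) → (29.1893,60.1186) → (32.5954,49.6356) → (41.5128,43.1568) → (52.5352,43.1568) → (61.4526,49.6356) → (64.8587,60.1186). Closed: final G1 returns to the first vertex.

**Shape 2** — `<circle>` circle, stroke `#ff00ff` → engrave (S335, F3034). Machine vertices: (32.0168,160.4153) → (30.4717,165.1707) → (26.4265,168.1097) → (21.4263,168.1097) → (17.3811,165.1707) → (15.8360,160.4153) → (17.3811,155.6599) → (21.4263,152.7209) → (26.4265,152.7209) → (30.4717,155.6599) → (32.0168,160.4153). Closed: final G1 returns to the first vertex.

**Shape 3** — `<polygon>` rectangle, stroke `#ff00ff` → engrave (S335, F3034). Machine vertices: (10.5330,157.9988) → (27.7668,157.9988) → (27.7668,81.1142) → (10.5330,81.1142) → (10.5330,157.9988). Closed: final G1 returns to the first vertex.

(Gcodetools for Inkscape — laser output)
G21
G90
G00 X64.8587 Y60.1186
M4 S335
G1 X61.4526 Y70.6016 F3034
G1 X52.5352 Y77.0804
G1 X41.5128 Y77.0804
G1 X32.5954 Y70.6016
G1 X29.1893 Y60.1186
G1 X32.5954 Y49.6356
G1 X41.5128 Y43.1568
G1 X52.5352 Y43.1568
G1 X61.4526 Y49.6356
G1 X64.8587 Y60.1186
M5
G00 X32.0168 Y160.4153
M4 S335
G1 X30.4717 Y165.1707 F3034
G1 X26.4265 Y168.1097
G1 X21.4263 Y168.1097
G1 X17.3811 Y165.1707
G1 X15.8360 Y160.4153
G1 X17.3811 Y155.6599
G1 X21.4263 Y152.7209
G1 X26.4265 Y152.7209
G1 X30.4717 Y155.6599
G1 X32.0168 Y160.4153
M5
G00 X10.5330 Y157.9988
M4 S335
G1 X27.7668 Y157.9988 F3034
G1 X27.7668 Y81.1142
G1 X10.5330 Y81.1142
G1 X10.5330 Y157.9988
M5
G00 X0.0000 Y0.0000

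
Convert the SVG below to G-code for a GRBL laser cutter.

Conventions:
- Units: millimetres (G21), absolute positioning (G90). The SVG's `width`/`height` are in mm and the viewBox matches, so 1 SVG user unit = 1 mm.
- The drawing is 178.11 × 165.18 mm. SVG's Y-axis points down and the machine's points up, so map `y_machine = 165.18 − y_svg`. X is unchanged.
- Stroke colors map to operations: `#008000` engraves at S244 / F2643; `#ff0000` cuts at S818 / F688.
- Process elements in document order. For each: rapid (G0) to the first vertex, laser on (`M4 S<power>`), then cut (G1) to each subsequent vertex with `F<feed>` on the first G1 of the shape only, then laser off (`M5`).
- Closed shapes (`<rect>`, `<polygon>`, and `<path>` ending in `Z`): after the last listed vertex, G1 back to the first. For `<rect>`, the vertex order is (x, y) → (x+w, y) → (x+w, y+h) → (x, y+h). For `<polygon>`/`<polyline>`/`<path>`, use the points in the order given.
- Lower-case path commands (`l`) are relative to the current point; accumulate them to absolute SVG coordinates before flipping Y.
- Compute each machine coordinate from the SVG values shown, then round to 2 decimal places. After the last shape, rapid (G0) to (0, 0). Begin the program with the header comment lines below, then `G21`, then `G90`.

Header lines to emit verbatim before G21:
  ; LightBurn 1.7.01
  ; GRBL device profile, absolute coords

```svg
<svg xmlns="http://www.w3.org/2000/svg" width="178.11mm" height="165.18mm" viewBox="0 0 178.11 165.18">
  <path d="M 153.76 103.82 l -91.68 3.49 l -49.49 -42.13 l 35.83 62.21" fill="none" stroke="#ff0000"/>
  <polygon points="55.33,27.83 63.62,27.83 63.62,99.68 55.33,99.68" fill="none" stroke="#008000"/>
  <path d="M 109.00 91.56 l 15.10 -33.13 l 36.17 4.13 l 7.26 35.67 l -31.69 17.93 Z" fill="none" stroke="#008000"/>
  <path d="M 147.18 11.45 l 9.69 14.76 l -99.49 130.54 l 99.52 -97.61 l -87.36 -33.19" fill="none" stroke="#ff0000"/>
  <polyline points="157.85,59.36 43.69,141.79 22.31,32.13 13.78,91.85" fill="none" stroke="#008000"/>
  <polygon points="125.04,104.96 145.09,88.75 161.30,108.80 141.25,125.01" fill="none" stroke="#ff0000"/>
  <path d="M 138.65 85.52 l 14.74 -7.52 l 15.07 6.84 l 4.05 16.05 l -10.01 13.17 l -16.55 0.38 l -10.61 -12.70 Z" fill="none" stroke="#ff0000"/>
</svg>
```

; LightBurn 1.7.01
; GRBL device profile, absolute coords
G21
G90
G0 X153.76 Y61.36
M4 S818
G1 X62.08 Y57.87 F688
G1 X12.59 Y100.00
G1 X48.42 Y37.79
M5
G0 X55.33 Y137.35
M4 S244
G1 X63.62 Y137.35 F2643
G1 X63.62 Y65.50
G1 X55.33 Y65.50
G1 X55.33 Y137.35
M5
G0 X109.00 Y73.62
M4 S244
G1 X124.10 Y106.75 F2643
G1 X160.27 Y102.62
G1 X167.53 Y66.95
G1 X135.84 Y49.02
G1 X109.00 Y73.62
M5
G0 X147.18 Y153.73
M4 S818
G1 X156.87 Y138.97 F688
G1 X57.38 Y8.43
G1 X156.90 Y106.04
G1 X69.54 Y139.23
M5
G0 X157.85 Y105.82
M4 S244
G1 X43.69 Y23.39 F2643
G1 X22.31 Y133.05
G1 X13.78 Y73.33
M5
G0 X125.04 Y60.22
M4 S818
G1 X145.09 Y76.43 F688
G1 X161.30 Y56.38
G1 X141.25 Y40.17
G1 X125.04 Y60.22
M5
G0 X138.65 Y79.66
M4 S818
G1 X153.39 Y87.18 F688
G1 X168.46 Y80.34
G1 X172.51 Y64.29
G1 X162.50 Y51.12
G1 X145.95 Y50.74
G1 X135.34 Y63.44
G1 X138.65 Y79.66
M5
G0 X0.00 Y0.00

1 u = 1 mm; y_m = 165.18 − y.

[1] `<path>` open polyline, #ff0000→cut S818 F688: (153.76,61.36) → (62.08,57.87) → (12.59,100.00) → (48.42,37.79)

[2] `<polygon>` rectangle, #008000→engrave S244 F2643: (55.33,137.35) → (63.62,137.35) → (63.62,65.50) → (55.33,65.50) → (55.33,137.35) (closed)

[3] `<path>` regular polygon, #008000→engrave S244 F2643: (109.00,73.62) → (124.10,106.75) → (160.27,102.62) → (167.53,66.95) → (135.84,49.02) → (109.00,73.62) (closed)

[4] `<path>` open polyline, #ff0000→cut S818 F688: (147.18,153.73) → (156.87,138.97) → (57.38,8.43) → (156.90,106.04) → (69.54,139.23)

[5] `<polyline>` open polyline, #008000→engrave S244 F2643: (157.85,105.82) → (43.69,23.39) → (22.31,133.05) → (13.78,73.33)

[6] `<polygon>` regular polygon, #ff0000→cut S818 F688: (125.04,60.22) → (145.09,76.43) → (161.30,56.38) → (141.25,40.17) → (125.04,60.22) (closed)

[7] `<path>` regular polygon, #ff0000→cut S818 F688: (138.65,79.66) → (153.39,87.18) → (168.46,80.34) → (172.51,64.29) → (162.50,51.12) → (145.95,50.74) → (135.34,63.44) → (138.65,79.66) (closed)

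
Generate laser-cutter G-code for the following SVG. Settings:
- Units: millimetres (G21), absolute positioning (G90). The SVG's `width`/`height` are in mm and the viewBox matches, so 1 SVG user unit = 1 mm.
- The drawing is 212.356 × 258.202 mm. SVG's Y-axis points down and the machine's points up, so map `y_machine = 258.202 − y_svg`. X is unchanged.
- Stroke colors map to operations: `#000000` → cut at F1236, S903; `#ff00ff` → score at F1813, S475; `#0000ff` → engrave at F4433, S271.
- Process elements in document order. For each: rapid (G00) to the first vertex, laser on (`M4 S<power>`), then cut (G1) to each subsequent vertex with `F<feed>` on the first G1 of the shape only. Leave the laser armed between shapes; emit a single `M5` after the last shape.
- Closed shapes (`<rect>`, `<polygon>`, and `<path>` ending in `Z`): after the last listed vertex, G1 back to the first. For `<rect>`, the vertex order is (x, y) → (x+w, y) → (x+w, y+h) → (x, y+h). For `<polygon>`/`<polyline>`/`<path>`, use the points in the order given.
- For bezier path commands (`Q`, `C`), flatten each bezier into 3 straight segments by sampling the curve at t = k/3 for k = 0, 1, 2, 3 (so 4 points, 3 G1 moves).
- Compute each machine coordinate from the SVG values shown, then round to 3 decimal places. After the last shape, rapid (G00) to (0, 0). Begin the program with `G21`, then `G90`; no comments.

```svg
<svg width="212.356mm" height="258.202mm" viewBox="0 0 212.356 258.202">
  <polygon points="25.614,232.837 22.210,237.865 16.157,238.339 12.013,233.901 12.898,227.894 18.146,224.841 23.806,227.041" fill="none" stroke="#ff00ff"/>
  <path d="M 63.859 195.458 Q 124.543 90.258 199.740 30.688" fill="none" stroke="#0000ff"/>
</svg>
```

G21
G90
G00 X25.614 Y25.365
M4 S475
G1 X22.210 Y20.337 F1813
G1 X16.157 Y19.863
G1 X12.013 Y24.301
G1 X12.898 Y30.308
G1 X18.146 Y33.361
G1 X23.806 Y31.161
G1 X25.614 Y25.365
G00 X63.859 Y62.744
M4 S271
G1 X105.928 Y127.807 F4433
G1 X151.221 Y182.731
G1 X199.740 Y227.514
M5
G00 X0.000 Y0.000

viewBox `0 0 212.356 258.202` with mm width/height → 1 unit = 1 mm. Flip: y_m = 258.202 − y_svg.

**Shape 1** — `<polygon>` regular polygon, stroke `#ff00ff` → score (S475, F1813). Machine vertices: (25.614,25.365) → (22.210,20.337) → (16.157,19.863) → (12.013,24.301) → (12.898,30.308) → (18.146,33.361) → (23.806,31.161) → (25.614,25.365). Closed: final G1 returns to the first vertex.

**Shape 2** — `<path>` quadratic bezier, stroke `#0000ff` → engrave (S271, F4433). Control points (SVG): P0=(63.859,195.458), P1=(124.543,90.258), P2=(199.740,30.688); sampled at t=k/3. Machine vertices: (63.859,62.744) → (105.928,127.807) → (151.221,182.731) → (199.740,227.514). Open path.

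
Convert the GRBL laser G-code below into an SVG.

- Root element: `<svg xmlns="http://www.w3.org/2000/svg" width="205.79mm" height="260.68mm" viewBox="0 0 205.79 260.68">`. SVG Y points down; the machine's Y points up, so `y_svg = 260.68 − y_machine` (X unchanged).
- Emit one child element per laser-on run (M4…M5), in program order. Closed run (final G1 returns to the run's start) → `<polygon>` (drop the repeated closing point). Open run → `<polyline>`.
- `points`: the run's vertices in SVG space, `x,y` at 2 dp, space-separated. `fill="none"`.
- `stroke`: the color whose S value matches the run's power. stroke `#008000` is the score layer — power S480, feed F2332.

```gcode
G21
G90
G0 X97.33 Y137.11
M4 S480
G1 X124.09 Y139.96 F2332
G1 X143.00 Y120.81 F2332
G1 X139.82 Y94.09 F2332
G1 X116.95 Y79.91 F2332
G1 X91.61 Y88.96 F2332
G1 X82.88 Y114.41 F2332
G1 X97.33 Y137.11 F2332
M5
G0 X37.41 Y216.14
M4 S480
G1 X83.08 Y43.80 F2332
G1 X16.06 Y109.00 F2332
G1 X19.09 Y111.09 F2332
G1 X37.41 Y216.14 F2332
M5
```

<svg xmlns="http://www.w3.org/2000/svg" width="205.79mm" height="260.68mm" viewBox="0 0 205.79 260.68">
  <polygon points="97.33,123.57 124.09,120.72 143.00,139.87 139.82,166.59 116.95,180.77 91.61,171.72 82.88,146.27" fill="none" stroke="#008000"/>
  <polygon points="37.41,44.54 83.08,216.88 16.06,151.68 19.09,149.59" fill="none" stroke="#008000"/>
</svg>

Each laser-on run becomes one SVG element. Flip Y back into SVG space with y_svg = 260.68 − y_machine. Every run uses S480, so all elements get stroke `#008000` (score).

Run 1: The run returns to its start, so emit a `<polygon>` with points (Y-flipped): 97.33,123.57 124.09,120.72 143.00,139.87 139.82,166.59 116.95,180.77 91.61,171.72 82.88,146.27.

Run 2: The run returns to its start, so emit a `<polygon>` with points (Y-flipped): 37.41,44.54 83.08,216.88 16.06,151.68 19.09,149.59.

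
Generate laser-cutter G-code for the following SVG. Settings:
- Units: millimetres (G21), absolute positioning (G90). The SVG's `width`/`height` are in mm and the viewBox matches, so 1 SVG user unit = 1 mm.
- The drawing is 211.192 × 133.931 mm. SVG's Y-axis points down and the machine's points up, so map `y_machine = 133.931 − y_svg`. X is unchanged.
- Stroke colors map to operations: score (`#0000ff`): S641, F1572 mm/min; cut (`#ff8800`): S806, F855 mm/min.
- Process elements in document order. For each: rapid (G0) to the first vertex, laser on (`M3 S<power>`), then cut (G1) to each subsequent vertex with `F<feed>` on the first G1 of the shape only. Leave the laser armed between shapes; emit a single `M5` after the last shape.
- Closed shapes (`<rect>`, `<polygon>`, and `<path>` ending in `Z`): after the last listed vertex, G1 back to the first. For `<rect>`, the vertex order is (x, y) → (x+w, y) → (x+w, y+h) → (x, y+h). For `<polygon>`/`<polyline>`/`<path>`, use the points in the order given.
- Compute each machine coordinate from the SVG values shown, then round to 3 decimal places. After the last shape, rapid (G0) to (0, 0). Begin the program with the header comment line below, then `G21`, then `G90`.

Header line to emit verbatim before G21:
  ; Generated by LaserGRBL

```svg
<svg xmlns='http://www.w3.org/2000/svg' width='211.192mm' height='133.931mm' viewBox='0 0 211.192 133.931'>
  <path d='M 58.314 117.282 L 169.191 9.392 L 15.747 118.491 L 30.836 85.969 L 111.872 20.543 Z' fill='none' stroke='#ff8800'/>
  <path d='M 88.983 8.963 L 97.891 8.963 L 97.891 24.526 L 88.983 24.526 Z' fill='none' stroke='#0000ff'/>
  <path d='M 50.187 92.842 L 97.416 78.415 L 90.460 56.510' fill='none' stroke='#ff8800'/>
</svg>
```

1 u = 1 mm; y_m = 133.931 − y.

[1] `<path>` closed polygon, #ff8800→cut S806 F855: (58.314,16.649) → (169.191,124.539) → (15.747,15.440) → (30.836,47.962) → (111.872,113.388) → (58.314,16.649) (closed)

[2] `<path>` rectangle, #0000ff→score S641 F1572: (88.983,124.968) → (97.891,124.968) → (97.891,109.405) → (88.983,109.405) → (88.983,124.968) (closed)

[3] `<path>` open polyline, #ff8800→cut S806 F855: (50.187,41.089) → (97.416,55.516) → (90.460,77.421)

; Generated by LaserGRBL
G21
G90
G0 X58.314 Y16.649
M3 S806
G1 X169.191 Y124.539 F855
G1 X15.747 Y15.440
G1 X30.836 Y47.962
G1 X111.872 Y113.388
G1 X58.314 Y16.649
G0 X88.983 Y124.968
M3 S641
G1 X97.891 Y124.968 F1572
G1 X97.891 Y109.405
G1 X88.983 Y109.405
G1 X88.983 Y124.968
G0 X50.187 Y41.089
M3 S806
G1 X97.416 Y55.516 F855
G1 X90.460 Y77.421
M5
G0 X0.000 Y0.000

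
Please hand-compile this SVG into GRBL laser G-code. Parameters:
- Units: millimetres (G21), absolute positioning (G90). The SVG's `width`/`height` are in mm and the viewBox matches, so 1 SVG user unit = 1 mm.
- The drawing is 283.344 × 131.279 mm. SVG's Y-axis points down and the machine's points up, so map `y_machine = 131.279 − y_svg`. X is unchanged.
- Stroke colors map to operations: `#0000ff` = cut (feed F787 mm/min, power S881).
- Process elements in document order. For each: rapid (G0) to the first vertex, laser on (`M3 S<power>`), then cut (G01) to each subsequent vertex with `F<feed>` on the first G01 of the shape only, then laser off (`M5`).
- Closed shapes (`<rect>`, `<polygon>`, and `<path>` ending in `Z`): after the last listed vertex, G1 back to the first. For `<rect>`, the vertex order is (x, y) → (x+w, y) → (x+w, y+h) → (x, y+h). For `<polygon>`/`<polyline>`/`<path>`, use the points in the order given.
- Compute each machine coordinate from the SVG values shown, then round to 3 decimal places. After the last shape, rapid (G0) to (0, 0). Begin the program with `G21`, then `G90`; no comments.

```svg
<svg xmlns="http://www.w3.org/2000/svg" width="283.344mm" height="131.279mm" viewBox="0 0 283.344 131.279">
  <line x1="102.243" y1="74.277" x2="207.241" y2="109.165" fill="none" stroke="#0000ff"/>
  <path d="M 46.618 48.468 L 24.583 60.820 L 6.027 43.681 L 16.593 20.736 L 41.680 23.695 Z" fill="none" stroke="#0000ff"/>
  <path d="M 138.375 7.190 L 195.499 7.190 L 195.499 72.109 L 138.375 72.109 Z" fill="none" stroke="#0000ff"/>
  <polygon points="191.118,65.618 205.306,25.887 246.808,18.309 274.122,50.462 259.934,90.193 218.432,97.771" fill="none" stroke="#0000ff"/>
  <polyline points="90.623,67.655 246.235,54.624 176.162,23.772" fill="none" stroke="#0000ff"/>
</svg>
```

viewBox `0 0 283.344 131.279` with mm width/height → 1 unit = 1 mm. Flip: y_m = 131.279 − y_svg.

**Shape 1** — `<line>` line segment, stroke `#0000ff` → cut (S881, F787). Machine vertices: (102.243,57.002) → (207.241,22.114). Open path.

**Shape 2** — `<path>` regular polygon, stroke `#0000ff` → cut (S881, F787). Machine vertices: (46.618,82.811) → (24.583,70.459) → (6.027,87.598) → (16.593,110.543) → (41.680,107.584) → (46.618,82.811). Closed: final G1 returns to the first vertex.

**Shape 3** — `<path>` rectangle, stroke `#0000ff` → cut (S881, F787). Machine vertices: (138.375,124.089) → (195.499,124.089) → (195.499,59.170) → (138.375,59.170) → (138.375,124.089). Closed: final G1 returns to the first vertex.

**Shape 4** — `<polygon>` regular polygon, stroke `#0000ff` → cut (S881, F787). Machine vertices: (191.118,65.661) → (205.306,105.392) → (246.808,112.970) → (274.122,80.817) → (259.934,41.086) → (218.432,33.508) → (191.118,65.661). Closed: final G1 returns to the first vertex.

**Shape 5** — `<polyline>` open polyline, stroke `#0000ff` → cut (S881, F787). Machine vertices: (90.623,63.624) → (246.235,76.655) → (176.162,107.507). Open path.

G21
G90
G0 X102.243 Y57.002
M3 S881
G01 X207.241 Y22.114 F787
M5
G0 X46.618 Y82.811
M3 S881
G01 X24.583 Y70.459 F787
G01 X6.027 Y87.598
G01 X16.593 Y110.543
G01 X41.680 Y107.584
G01 X46.618 Y82.811
M5
G0 X138.375 Y124.089
M3 S881
G01 X195.499 Y124.089 F787
G01 X195.499 Y59.170
G01 X138.375 Y59.170
G01 X138.375 Y124.089
M5
G0 X191.118 Y65.661
M3 S881
G01 X205.306 Y105.392 F787
G01 X246.808 Y112.970
G01 X274.122 Y80.817
G01 X259.934 Y41.086
G01 X218.432 Y33.508
G01 X191.118 Y65.661
M5
G0 X90.623 Y63.624
M3 S881
G01 X246.235 Y76.655 F787
G01 X176.162 Y107.507
M5
G0 X0.000 Y0.000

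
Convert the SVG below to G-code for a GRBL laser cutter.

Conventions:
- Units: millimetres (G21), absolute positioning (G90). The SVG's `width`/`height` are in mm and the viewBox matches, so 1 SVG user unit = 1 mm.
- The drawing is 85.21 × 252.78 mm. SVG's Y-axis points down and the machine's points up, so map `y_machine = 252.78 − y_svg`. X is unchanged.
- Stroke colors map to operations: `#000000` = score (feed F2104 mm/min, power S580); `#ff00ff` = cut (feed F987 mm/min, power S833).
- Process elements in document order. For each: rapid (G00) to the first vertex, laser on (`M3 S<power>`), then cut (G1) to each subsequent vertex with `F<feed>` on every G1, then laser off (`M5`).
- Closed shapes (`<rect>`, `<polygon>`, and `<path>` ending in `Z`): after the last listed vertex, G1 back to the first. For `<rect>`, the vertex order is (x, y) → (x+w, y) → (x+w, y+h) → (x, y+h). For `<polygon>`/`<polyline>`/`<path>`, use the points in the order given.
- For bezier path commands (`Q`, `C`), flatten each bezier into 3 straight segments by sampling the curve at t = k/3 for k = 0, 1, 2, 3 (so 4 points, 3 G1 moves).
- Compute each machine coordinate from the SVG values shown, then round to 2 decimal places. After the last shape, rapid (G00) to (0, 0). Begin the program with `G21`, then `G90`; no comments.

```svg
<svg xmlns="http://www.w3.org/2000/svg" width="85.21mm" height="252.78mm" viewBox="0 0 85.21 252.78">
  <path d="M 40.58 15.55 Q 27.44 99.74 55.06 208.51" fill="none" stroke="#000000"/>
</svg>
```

G21
G90
G00 X40.58 Y237.23
M3 S580
G1 X36.35 Y178.37 F2104
G1 X41.18 Y114.05 F2104
G1 X55.06 Y44.27 F2104
M5
G00 X0.00 Y0.00

Since the viewBox matches the mm dimensions, user units are millimetres directly. The only transform is the Y-flip y_m = 252.78 − y_svg.

Shape 1 is a quadratic bezier drawn with `<path>`. Its stroke #000000 means score at S580, F2104. After flipping Y the toolpath is (40.58,237.23) → (36.35,178.37) → (41.18,114.05) → (55.06,44.27).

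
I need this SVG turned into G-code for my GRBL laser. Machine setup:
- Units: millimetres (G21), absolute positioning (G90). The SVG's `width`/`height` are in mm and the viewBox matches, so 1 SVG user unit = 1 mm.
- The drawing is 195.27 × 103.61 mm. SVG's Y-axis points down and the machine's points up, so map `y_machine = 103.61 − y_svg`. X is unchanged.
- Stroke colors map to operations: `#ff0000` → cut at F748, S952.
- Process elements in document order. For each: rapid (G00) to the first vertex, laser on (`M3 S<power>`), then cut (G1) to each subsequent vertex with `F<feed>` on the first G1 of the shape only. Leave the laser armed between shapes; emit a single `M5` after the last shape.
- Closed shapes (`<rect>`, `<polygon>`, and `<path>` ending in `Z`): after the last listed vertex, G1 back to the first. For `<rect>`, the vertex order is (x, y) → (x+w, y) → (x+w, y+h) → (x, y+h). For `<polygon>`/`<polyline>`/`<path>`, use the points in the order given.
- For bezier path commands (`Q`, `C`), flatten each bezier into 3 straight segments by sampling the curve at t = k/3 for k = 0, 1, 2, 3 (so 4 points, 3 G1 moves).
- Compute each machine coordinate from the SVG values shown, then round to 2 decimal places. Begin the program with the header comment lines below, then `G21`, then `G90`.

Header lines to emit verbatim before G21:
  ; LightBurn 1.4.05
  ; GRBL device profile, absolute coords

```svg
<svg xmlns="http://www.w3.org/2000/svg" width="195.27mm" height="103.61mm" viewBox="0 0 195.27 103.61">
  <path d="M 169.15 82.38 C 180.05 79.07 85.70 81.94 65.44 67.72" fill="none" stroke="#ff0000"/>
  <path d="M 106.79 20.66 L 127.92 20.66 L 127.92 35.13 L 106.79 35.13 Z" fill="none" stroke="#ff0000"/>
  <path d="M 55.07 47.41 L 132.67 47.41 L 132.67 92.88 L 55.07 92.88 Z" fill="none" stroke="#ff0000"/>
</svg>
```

Since the viewBox matches the mm dimensions, user units are millimetres directly. The only transform is the Y-flip y_m = 103.61 − y_svg.

Shape 1 is a cubic bezier drawn with `<path>`. Its stroke #ff0000 means cut at S952, F748. After flipping Y the toolpath is (169.15,21.23) → (151.61,23.34) → (103.75,26.50) → (65.44,35.89).

Shape 2 is a rectangle drawn with `<path>`. Its stroke #ff0000 means cut at S952, F748. After flipping Y the toolpath is (106.79,82.95) → (127.92,82.95) → (127.92,68.48) → (106.79,68.48) → (106.79,82.95), returning to the start.

Shape 3 is a rectangle drawn with `<path>`. Its stroke #ff0000 means cut at S952, F748. After flipping Y the toolpath is (55.07,56.20) → (132.67,56.20) → (132.67,10.73) → (55.07,10.73) → (55.07,56.20), returning to the start.

; LightBurn 1.4.05
; GRBL device profile, absolute coords
G21
G90
G00 X169.15 Y21.23
M3 S952
G1 X151.61 Y23.34 F748
G1 X103.75 Y26.50
G1 X65.44 Y35.89
G00 X106.79 Y82.95
M3 S952
G1 X127.92 Y82.95 F748
G1 X127.92 Y68.48
G1 X106.79 Y68.48
G1 X106.79 Y82.95
G00 X55.07 Y56.20
M3 S952
G1 X132.67 Y56.20 F748
G1 X132.67 Y10.73
G1 X55.07 Y10.73
G1 X55.07 Y56.20
M5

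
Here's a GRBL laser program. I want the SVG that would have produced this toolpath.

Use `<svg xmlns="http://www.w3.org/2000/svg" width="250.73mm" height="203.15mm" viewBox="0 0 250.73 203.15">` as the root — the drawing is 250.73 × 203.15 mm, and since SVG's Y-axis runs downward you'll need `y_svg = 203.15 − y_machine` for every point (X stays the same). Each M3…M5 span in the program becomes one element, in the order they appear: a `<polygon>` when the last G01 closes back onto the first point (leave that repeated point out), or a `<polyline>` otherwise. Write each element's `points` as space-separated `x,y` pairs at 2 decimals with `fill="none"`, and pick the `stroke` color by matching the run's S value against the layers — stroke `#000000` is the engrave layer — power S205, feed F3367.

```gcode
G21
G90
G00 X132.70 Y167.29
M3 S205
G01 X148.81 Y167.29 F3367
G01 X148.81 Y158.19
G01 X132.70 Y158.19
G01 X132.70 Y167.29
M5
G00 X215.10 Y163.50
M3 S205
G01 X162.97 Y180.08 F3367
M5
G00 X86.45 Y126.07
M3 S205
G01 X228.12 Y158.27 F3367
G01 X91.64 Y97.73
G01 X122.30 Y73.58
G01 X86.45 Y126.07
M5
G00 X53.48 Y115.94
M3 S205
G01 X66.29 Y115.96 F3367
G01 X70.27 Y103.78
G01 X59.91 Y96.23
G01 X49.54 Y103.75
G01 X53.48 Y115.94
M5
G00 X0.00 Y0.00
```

y_svg = 203.15 − y_m. Every run uses S205, so all elements get stroke `#000000` (engrave).

[1] closed run; points: 132.70,35.86 148.81,35.86 148.81,44.96 132.70,44.96

[2] open run; points: 215.10,39.65 162.97,23.07

[3] closed run; points: 86.45,77.08 228.12,44.88 91.64,105.42 122.30,129.57

[4] closed run; points: 53.48,87.21 66.29,87.19 70.27,99.37 59.91,106.92 49.54,99.40

<svg xmlns="http://www.w3.org/2000/svg" width="250.73mm" height="203.15mm" viewBox="0 0 250.73 203.15">
  <polygon points="132.70,35.86 148.81,35.86 148.81,44.96 132.70,44.96" fill="none" stroke="#000000"/>
  <polyline points="215.10,39.65 162.97,23.07" fill="none" stroke="#000000"/>
  <polygon points="86.45,77.08 228.12,44.88 91.64,105.42 122.30,129.57" fill="none" stroke="#000000"/>
  <polygon points="53.48,87.21 66.29,87.19 70.27,99.37 59.91,106.92 49.54,99.40" fill="none" stroke="#000000"/>
</svg>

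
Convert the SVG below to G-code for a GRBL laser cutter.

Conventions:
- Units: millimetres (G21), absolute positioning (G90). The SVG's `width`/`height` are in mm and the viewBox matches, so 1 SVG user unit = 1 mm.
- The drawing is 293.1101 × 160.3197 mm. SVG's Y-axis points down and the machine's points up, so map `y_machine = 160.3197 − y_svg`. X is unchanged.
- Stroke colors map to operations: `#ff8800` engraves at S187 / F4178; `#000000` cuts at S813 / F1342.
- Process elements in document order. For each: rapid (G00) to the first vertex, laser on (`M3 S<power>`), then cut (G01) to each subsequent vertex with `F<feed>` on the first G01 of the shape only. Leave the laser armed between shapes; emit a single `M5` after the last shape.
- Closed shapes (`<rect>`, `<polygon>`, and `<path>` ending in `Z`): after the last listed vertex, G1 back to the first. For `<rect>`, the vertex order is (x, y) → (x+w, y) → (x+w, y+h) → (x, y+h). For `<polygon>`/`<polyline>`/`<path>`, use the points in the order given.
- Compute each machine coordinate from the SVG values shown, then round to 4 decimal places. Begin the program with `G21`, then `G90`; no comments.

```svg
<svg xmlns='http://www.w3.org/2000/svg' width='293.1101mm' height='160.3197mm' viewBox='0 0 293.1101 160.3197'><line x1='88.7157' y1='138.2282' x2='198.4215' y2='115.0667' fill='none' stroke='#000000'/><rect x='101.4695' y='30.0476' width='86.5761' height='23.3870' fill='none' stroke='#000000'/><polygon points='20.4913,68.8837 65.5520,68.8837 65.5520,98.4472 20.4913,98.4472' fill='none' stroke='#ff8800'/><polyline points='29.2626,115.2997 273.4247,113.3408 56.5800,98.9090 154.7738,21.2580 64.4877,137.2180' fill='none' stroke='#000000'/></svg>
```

1 u = 1 mm; y_m = 160.3197 − y.

[1] `<line>` line segment, #000000→cut S813 F1342: (88.7157,22.0915) → (198.4215,45.2530)

[2] `<rect>` rectangle, #000000→cut S813 F1342: (101.4695,130.2721) → (188.0456,130.2721) → (188.0456,106.8851) → (101.4695,106.8851) → (101.4695,130.2721) (closed)

[3] `<polygon>` rectangle, #ff8800→engrave S187 F4178: (20.4913,91.4360) → (65.5520,91.4360) → (65.5520,61.8725) → (20.4913,61.8725) → (20.4913,91.4360) (closed)

[4] `<polyline>` open polyline, #000000→cut S813 F1342: (29.2626,45.0200) → (273.4247,46.9789) → (56.5800,61.4107) → (154.7738,139.0617) → (64.4877,23.1017)

G21
G90
G00 X88.7157 Y22.0915
M3 S813
G01 X198.4215 Y45.2530 F1342
G00 X101.4695 Y130.2721
M3 S813
G01 X188.0456 Y130.2721 F1342
G01 X188.0456 Y106.8851
G01 X101.4695 Y106.8851
G01 X101.4695 Y130.2721
G00 X20.4913 Y91.4360
M3 S187
G01 X65.5520 Y91.4360 F4178
G01 X65.5520 Y61.8725
G01 X20.4913 Y61.8725
G01 X20.4913 Y91.4360
G00 X29.2626 Y45.0200
M3 S813
G01 X273.4247 Y46.9789 F1342
G01 X56.5800 Y61.4107
G01 X154.7738 Y139.0617
G01 X64.4877 Y23.1017
M5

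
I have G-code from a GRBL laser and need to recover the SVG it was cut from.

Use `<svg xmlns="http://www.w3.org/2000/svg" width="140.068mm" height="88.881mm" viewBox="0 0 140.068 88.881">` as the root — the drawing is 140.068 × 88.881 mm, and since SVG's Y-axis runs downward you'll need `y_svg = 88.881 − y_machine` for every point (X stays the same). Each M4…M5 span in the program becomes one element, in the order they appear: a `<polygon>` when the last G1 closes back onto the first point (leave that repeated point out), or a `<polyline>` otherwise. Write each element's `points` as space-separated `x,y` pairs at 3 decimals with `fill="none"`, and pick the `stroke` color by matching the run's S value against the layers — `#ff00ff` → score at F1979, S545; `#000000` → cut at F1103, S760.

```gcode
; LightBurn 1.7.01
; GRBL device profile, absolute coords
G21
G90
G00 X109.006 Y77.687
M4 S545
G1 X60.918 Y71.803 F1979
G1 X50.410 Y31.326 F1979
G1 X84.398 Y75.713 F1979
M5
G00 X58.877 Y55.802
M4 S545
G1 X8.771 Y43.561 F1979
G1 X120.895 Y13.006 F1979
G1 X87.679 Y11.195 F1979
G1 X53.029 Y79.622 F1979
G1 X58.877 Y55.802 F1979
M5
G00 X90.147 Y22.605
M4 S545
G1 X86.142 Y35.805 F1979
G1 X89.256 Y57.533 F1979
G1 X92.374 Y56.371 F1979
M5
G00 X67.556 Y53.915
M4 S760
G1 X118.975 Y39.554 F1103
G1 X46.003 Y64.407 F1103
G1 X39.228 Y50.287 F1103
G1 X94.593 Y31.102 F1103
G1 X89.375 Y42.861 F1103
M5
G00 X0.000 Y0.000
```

y_svg = 88.881 − y_m.

[1] S545→`#ff00ff` (score); open run; points: 109.006,11.194 60.918,17.078 50.410,57.555 84.398,13.168

[2] S545→`#ff00ff` (score); closed run; points: 58.877,33.079 8.771,45.320 120.895,75.875 87.679,77.686 53.029,9.259

[3] S545→`#ff00ff` (score); open run; points: 90.147,66.276 86.142,53.076 89.256,31.348 92.374,32.510

[4] S760→`#000000` (cut); open run; points: 67.556,34.966 118.975,49.327 46.003,24.474 39.228,38.594 94.593,57.779 89.375,46.020

<svg xmlns="http://www.w3.org/2000/svg" width="140.068mm" height="88.881mm" viewBox="0 0 140.068 88.881">
  <polyline points="109.006,11.194 60.918,17.078 50.410,57.555 84.398,13.168" fill="none" stroke="#ff00ff"/>
  <polygon points="58.877,33.079 8.771,45.320 120.895,75.875 87.679,77.686 53.029,9.259" fill="none" stroke="#ff00ff"/>
  <polyline points="90.147,66.276 86.142,53.076 89.256,31.348 92.374,32.510" fill="none" stroke="#ff00ff"/>
  <polyline points="67.556,34.966 118.975,49.327 46.003,24.474 39.228,38.594 94.593,57.779 89.375,46.020" fill="none" stroke="#000000"/>
</svg>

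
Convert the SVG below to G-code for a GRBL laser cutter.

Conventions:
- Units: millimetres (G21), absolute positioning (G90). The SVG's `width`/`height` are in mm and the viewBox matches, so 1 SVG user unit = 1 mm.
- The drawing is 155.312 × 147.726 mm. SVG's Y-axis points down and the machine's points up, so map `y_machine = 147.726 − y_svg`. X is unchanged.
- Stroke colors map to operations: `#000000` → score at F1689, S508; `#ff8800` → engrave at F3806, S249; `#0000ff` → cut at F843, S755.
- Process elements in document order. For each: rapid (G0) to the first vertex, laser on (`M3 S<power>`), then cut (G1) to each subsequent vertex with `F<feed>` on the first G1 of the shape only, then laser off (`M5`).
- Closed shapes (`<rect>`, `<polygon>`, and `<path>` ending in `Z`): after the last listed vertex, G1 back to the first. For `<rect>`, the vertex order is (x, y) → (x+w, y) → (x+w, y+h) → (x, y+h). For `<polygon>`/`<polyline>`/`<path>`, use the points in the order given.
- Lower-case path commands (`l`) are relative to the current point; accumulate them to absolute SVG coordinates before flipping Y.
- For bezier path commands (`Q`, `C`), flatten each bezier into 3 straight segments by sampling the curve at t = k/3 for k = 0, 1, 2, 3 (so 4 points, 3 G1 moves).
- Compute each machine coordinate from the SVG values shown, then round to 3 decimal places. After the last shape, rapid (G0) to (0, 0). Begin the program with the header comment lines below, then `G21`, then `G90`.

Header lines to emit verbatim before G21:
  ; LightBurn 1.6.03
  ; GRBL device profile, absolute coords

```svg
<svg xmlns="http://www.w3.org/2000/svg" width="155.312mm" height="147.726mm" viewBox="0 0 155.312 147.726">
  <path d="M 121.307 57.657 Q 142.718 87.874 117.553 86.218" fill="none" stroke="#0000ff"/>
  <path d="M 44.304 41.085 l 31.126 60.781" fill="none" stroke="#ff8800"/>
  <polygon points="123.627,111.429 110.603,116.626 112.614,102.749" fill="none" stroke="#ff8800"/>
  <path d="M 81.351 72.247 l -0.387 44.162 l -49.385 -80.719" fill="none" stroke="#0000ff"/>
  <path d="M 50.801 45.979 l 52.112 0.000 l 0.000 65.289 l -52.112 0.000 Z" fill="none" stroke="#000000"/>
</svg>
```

; LightBurn 1.6.03
; GRBL device profile, absolute coords
G21
G90
G0 X121.307 Y90.069
M3 S755
G1 X130.406 Y73.466 F843
G1 X129.155 Y63.945
G1 X117.553 Y61.508
M5
G0 X44.304 Y106.641
M3 S249
G1 X75.430 Y45.860 F3806
M5
G0 X123.627 Y36.297
M3 S249
G1 X110.603 Y31.100 F3806
G1 X112.614 Y44.977
G1 X123.627 Y36.297
M5
G0 X81.351 Y75.479
M3 S755
G1 X80.964 Y31.317 F843
G1 X31.579 Y112.036
M5
G0 X50.801 Y101.747
M3 S508
G1 X102.913 Y101.747 F1689
G1 X102.913 Y36.458
G1 X50.801 Y36.458
G1 X50.801 Y101.747
M5
G0 X0.000 Y0.000

1 u = 1 mm; y_m = 147.726 − y.

[1] `<path>` quadratic bezier, #0000ff→cut S755 F843: (121.307,90.069) → (130.406,73.466) → (129.155,63.945) → (117.553,61.508)

[2] `<path>` line segment, #ff8800→engrave S249 F3806: (44.304,106.641) → (75.430,45.860)

[3] `<polygon>` regular polygon, #ff8800→engrave S249 F3806: (123.627,36.297) → (110.603,31.100) → (112.614,44.977) → (123.627,36.297) (closed)

[4] `<path>` open polyline, #0000ff→cut S755 F843: (81.351,75.479) → (80.964,31.317) → (31.579,112.036)

[5] `<path>` rectangle, #000000→score S508 F1689: (50.801,101.747) → (102.913,101.747) → (102.913,36.458) → (50.801,36.458) → (50.801,101.747) (closed)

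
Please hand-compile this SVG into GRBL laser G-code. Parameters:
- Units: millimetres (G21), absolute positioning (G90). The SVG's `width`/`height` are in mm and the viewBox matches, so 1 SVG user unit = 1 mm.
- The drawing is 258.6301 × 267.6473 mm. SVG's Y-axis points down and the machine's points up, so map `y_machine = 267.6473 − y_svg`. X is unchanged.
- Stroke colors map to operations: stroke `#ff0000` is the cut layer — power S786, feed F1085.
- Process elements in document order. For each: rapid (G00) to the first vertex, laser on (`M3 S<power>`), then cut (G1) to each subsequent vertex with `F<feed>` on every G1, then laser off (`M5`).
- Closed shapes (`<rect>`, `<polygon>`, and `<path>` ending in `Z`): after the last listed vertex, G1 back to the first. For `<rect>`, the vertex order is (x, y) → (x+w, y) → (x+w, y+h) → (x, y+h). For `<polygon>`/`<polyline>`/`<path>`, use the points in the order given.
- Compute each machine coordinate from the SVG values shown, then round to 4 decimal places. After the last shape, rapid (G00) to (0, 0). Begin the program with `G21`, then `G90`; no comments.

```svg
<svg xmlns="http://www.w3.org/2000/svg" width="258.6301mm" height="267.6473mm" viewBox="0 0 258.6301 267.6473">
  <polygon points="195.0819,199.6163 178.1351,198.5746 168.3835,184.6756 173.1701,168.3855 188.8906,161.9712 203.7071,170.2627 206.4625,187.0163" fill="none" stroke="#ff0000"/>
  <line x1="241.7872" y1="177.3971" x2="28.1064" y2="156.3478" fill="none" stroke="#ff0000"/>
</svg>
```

G21
G90
G00 X195.0819 Y68.0310
M3 S786
G1 X178.1351 Y69.0727 F1085
G1 X168.3835 Y82.9717 F1085
G1 X173.1701 Y99.2618 F1085
G1 X188.8906 Y105.6761 F1085
G1 X203.7071 Y97.3846 F1085
G1 X206.4625 Y80.6310 F1085
G1 X195.0819 Y68.0310 F1085
M5
G00 X241.7872 Y90.2502
M3 S786
G1 X28.1064 Y111.2995 F1085
M5
G00 X0.0000 Y0.0000

viewBox `0 0 258.6301 267.6473` with mm width/height → 1 unit = 1 mm. Flip: y_m = 267.6473 − y_svg.

**Shape 1** — `<polygon>` regular polygon, stroke `#ff0000` → cut (S786, F1085). Machine vertices: (195.0819,68.0310) → (178.1351,69.0727) → (168.3835,82.9717) → (173.1701,99.2618) → (188.8906,105.6761) → (203.7071,97.3846) → (206.4625,80.6310) → (195.0819,68.0310). Closed: final G1 returns to the first vertex.

**Shape 2** — `<line>` line segment, stroke `#ff0000` → cut (S786, F1085). Machine vertices: (241.7872,90.2502) → (28.1064,111.2995). Open path.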